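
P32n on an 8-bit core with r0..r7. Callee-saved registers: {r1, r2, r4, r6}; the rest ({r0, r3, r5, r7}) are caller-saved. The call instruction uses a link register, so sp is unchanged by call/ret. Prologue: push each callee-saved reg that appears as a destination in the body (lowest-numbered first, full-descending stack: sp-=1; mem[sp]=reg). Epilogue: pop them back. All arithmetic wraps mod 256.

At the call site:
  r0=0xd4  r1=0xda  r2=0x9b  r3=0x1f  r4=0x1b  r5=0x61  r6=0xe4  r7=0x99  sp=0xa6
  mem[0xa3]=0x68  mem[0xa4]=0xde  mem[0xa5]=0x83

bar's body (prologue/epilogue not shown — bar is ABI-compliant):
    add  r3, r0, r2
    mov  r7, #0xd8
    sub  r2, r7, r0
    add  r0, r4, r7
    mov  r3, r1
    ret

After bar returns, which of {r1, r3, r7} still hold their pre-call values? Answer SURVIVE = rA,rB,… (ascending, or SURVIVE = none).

SURVIVE = r1

prologue: push r2 -> mem[0xa5]=0x9b, sp=0xa5
body[0] add  r3, r0, r2 -> r3=0x6f
body[1] mov  r7, #0xd8 -> r7=0xd8
body[2] sub  r2, r7, r0 -> r2=0x04
body[3] add  r0, r4, r7 -> r0=0xf3
body[4] mov  r3, r1 -> r3=0xda
epilogue: pop r2=0x9b, sp=0xa6
r1: callee-saved, written=False
r3: caller-saved, written=True
r7: caller-saved, written=True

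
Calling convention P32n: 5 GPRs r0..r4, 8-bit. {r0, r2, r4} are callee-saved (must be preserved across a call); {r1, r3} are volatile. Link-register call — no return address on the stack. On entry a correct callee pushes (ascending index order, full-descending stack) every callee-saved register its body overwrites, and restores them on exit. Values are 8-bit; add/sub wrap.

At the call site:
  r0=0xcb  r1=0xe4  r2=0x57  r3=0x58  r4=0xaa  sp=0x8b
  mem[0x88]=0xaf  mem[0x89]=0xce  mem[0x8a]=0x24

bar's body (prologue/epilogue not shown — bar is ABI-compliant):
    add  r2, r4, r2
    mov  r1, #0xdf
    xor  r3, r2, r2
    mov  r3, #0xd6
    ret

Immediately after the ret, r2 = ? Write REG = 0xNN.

prologue: push r2 -> mem[0x8a]=0x57, sp=0x8a
body[0] add  r2, r4, r2 -> r2=0x01
body[1] mov  r1, #0xdf -> r1=0xdf
body[2] xor  r3, r2, r2 -> r3=0x00
body[3] mov  r3, #0xd6 -> r3=0xd6
epilogue: pop r2=0x57, sp=0x8b
r2 is callee-saved -> restored

REG = 0x57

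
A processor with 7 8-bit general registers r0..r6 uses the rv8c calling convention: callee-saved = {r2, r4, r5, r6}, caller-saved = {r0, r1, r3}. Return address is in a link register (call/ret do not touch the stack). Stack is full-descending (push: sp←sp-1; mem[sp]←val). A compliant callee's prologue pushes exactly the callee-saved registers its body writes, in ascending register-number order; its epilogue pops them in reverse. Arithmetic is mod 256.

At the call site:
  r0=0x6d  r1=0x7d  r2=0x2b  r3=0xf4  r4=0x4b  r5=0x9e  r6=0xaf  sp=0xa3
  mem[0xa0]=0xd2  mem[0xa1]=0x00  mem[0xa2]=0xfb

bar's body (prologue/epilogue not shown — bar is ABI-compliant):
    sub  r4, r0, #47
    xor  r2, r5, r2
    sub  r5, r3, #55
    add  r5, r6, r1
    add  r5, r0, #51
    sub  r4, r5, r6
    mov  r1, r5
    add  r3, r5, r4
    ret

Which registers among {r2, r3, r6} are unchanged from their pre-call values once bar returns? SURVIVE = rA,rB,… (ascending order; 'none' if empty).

prologue: push r2 -> mem[0xa2]=0x2b, sp=0xa2
prologue: push r4 -> mem[0xa1]=0x4b, sp=0xa1
prologue: push r5 -> mem[0xa0]=0x9e, sp=0xa0
body[0] sub  r4, r0, #47 -> r4=0x3e
body[1] xor  r2, r5, r2 -> r2=0xb5
body[2] sub  r5, r3, #55 -> r5=0xbd
body[3] add  r5, r6, r1 -> r5=0x2c
body[4] add  r5, r0, #51 -> r5=0xa0
body[5] sub  r4, r5, r6 -> r4=0xf1
body[6] mov  r1, r5 -> r1=0xa0
body[7] add  r3, r5, r4 -> r3=0x91
epilogue: pop r5=0x9e, sp=0xa1
epilogue: pop r4=0x4b, sp=0xa2
epilogue: pop r2=0x2b, sp=0xa3
r2: callee-saved, written=True
r3: caller-saved, written=True
r6: callee-saved, written=False

SURVIVE = r2,r6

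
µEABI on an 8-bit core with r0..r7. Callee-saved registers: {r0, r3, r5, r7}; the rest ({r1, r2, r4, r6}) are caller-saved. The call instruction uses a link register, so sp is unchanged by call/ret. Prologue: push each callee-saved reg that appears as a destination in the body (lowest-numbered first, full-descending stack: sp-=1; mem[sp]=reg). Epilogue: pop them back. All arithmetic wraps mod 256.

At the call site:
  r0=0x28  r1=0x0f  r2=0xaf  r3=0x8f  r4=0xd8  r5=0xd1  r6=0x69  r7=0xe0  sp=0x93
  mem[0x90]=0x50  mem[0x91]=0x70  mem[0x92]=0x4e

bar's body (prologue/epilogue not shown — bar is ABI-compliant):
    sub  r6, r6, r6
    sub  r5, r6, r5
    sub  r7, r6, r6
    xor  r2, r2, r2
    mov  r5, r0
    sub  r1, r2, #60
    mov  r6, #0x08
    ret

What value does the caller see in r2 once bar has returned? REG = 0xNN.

prologue: push r5 -> mem[0x92]=0xd1, sp=0x92
prologue: push r7 -> mem[0x91]=0xe0, sp=0x91
body[0] sub  r6, r6, r6 -> r6=0x00
body[1] sub  r5, r6, r5 -> r5=0x2f
body[2] sub  r7, r6, r6 -> r7=0x00
body[3] xor  r2, r2, r2 -> r2=0x00
body[4] mov  r5, r0 -> r5=0x28
body[5] sub  r1, r2, #60 -> r1=0xc4
body[6] mov  r6, #0x08 -> r6=0x08
epilogue: pop r7=0xe0, sp=0x92
epilogue: pop r5=0xd1, sp=0x93
r2 is caller-saved -> body value

REG = 0x00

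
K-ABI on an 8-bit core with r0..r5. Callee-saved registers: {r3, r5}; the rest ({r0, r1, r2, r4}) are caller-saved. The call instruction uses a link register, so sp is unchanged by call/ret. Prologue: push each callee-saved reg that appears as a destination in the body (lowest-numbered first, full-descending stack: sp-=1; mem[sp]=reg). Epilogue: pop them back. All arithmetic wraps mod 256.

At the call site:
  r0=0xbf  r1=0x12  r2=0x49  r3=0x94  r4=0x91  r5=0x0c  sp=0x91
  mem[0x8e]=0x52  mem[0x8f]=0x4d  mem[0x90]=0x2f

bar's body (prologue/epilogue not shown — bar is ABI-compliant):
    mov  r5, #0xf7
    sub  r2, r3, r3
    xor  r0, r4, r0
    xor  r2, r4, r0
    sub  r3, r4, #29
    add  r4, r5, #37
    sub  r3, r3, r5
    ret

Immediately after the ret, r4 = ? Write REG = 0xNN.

REG = 0x1c

prologue: push r3 → mem[0x90]=0x94, sp=0x90
prologue: push r5 → mem[0x8f]=0x0c, sp=0x8f
body[0] mov  r5, #0xf7 → r5=0xf7
body[1] sub  r2, r3, r3 → r2=0x00
body[2] xor  r0, r4, r0 → r0=0x2e
body[3] xor  r2, r4, r0 → r2=0xbf
body[4] sub  r3, r4, #29 → r3=0x74
body[5] add  r4, r5, #37 → r4=0x1c
body[6] sub  r3, r3, r5 → r3=0x7d
epilogue: pop r5=0x0c, sp=0x90
epilogue: pop r3=0x94, sp=0x91
r4 is caller-saved → body value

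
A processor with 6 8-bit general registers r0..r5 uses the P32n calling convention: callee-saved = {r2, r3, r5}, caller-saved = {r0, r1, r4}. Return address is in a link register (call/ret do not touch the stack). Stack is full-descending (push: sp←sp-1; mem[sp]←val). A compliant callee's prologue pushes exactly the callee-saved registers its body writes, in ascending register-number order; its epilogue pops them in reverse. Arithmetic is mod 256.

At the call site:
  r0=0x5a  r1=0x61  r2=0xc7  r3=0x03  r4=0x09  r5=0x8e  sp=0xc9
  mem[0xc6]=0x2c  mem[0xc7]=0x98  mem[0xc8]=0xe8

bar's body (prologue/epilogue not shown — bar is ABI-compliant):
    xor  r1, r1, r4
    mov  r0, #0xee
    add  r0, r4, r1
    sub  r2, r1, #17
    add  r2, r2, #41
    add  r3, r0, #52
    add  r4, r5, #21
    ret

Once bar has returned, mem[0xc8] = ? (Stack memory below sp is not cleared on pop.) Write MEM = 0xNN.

MEM = 0xc7

prologue: push r2 → mem[0xc8]=0xc7, sp=0xc8
prologue: push r3 → mem[0xc7]=0x03, sp=0xc7
body[0] xor  r1, r1, r4 → r1=0x68
body[1] mov  r0, #0xee → r0=0xee
body[2] add  r0, r4, r1 → r0=0x71
body[3] sub  r2, r1, #17 → r2=0x57
body[4] add  r2, r2, #41 → r2=0x80
body[5] add  r3, r0, #52 → r3=0xa5
body[6] add  r4, r5, #21 → r4=0xa3
epilogue: pop r3=0x03, sp=0xc8
epilogue: pop r2=0xc7, sp=0xc9
prologue pushed ['r2', 'r3'] at ['0xc8', '0xc7']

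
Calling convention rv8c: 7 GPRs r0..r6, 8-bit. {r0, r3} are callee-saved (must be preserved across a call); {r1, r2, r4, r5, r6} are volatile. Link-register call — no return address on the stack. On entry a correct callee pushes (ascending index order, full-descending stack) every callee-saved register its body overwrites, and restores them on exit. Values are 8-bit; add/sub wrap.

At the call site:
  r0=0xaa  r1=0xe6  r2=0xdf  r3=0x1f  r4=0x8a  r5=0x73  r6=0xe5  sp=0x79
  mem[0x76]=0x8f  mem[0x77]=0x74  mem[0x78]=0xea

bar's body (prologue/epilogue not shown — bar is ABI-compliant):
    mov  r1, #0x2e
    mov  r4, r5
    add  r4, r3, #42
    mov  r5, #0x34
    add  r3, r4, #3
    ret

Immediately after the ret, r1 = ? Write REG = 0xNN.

prologue: push r3 -> mem[0x78]=0x1f, sp=0x78
body[0] mov  r1, #0x2e -> r1=0x2e
body[1] mov  r4, r5 -> r4=0x73
body[2] add  r4, r3, #42 -> r4=0x49
body[3] mov  r5, #0x34 -> r5=0x34
body[4] add  r3, r4, #3 -> r3=0x4c
epilogue: pop r3=0x1f, sp=0x79
r1 is caller-saved -> body value

REG = 0x2e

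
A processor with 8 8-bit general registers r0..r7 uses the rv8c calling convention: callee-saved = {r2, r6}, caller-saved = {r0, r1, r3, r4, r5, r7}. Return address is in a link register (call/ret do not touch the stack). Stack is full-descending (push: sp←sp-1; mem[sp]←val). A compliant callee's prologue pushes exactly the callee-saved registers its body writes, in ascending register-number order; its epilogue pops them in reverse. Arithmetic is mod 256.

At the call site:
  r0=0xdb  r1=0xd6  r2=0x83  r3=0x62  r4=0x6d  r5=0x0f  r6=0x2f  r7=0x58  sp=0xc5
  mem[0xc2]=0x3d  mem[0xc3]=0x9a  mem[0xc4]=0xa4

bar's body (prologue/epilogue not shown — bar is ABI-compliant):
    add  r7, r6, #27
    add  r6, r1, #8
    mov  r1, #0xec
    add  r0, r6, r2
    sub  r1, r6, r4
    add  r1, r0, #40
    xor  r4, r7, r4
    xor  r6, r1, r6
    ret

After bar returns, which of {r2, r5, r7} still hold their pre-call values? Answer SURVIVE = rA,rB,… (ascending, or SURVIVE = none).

prologue: push r6 -> mem[0xc4]=0x2f, sp=0xc4
body[0] add  r7, r6, #27 -> r7=0x4a
body[1] add  r6, r1, #8 -> r6=0xde
body[2] mov  r1, #0xec -> r1=0xec
body[3] add  r0, r6, r2 -> r0=0x61
body[4] sub  r1, r6, r4 -> r1=0x71
body[5] add  r1, r0, #40 -> r1=0x89
body[6] xor  r4, r7, r4 -> r4=0x27
body[7] xor  r6, r1, r6 -> r6=0x57
epilogue: pop r6=0x2f, sp=0xc5
r2: callee-saved, written=False
r5: caller-saved, written=False
r7: caller-saved, written=True

SURVIVE = r2,r5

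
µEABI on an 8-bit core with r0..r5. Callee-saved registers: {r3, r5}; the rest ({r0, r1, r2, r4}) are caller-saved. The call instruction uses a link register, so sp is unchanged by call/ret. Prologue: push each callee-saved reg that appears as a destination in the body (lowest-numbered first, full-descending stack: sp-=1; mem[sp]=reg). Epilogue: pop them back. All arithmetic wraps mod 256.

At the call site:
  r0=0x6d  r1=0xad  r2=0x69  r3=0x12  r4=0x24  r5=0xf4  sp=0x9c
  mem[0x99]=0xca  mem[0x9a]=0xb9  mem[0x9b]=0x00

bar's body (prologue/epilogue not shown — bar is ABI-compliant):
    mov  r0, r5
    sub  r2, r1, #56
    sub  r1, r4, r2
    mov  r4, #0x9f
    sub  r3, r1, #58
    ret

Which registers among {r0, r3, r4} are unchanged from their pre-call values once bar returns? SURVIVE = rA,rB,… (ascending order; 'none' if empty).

prologue: push r3 → mem[0x9b]=0x12, sp=0x9b
body[0] mov  r0, r5 → r0=0xf4
body[1] sub  r2, r1, #56 → r2=0x75
body[2] sub  r1, r4, r2 → r1=0xaf
body[3] mov  r4, #0x9f → r4=0x9f
body[4] sub  r3, r1, #58 → r3=0x75
epilogue: pop r3=0x12, sp=0x9c
r0: caller-saved, written=True
r3: callee-saved, written=True
r4: caller-saved, written=True

SURVIVE = r3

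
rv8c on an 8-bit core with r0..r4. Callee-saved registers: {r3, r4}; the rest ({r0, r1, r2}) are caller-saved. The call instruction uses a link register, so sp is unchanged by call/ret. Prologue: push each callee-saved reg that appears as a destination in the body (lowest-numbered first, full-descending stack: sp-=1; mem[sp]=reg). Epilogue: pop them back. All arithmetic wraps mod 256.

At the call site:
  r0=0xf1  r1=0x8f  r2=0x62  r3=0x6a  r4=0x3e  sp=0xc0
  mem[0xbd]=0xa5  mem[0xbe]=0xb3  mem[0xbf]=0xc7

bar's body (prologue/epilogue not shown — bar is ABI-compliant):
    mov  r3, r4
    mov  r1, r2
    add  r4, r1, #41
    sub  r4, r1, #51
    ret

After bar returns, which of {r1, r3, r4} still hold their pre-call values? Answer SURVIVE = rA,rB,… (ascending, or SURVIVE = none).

prologue: push r3 -> mem[0xbf]=0x6a, sp=0xbf
prologue: push r4 -> mem[0xbe]=0x3e, sp=0xbe
body[0] mov  r3, r4 -> r3=0x3e
body[1] mov  r1, r2 -> r1=0x62
body[2] add  r4, r1, #41 -> r4=0x8b
body[3] sub  r4, r1, #51 -> r4=0x2f
epilogue: pop r4=0x3e, sp=0xbf
epilogue: pop r3=0x6a, sp=0xc0
r1: caller-saved, written=True
r3: callee-saved, written=True
r4: callee-saved, written=True

SURVIVE = r3,r4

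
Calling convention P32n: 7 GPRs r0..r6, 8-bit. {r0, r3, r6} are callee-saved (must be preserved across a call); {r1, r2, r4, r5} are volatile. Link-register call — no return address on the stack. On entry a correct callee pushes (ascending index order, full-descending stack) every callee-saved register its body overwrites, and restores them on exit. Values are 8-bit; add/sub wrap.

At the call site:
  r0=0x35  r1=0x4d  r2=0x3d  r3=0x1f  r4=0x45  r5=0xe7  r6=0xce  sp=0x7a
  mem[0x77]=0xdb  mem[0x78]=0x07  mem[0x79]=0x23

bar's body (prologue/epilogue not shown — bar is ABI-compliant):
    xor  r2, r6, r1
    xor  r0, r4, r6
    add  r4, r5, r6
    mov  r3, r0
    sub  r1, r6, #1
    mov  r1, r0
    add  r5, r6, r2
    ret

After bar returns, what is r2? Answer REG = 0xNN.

REG = 0x83

prologue: push r0 → mem[0x79]=0x35, sp=0x79
prologue: push r3 → mem[0x78]=0x1f, sp=0x78
body[0] xor  r2, r6, r1 → r2=0x83
body[1] xor  r0, r4, r6 → r0=0x8b
body[2] add  r4, r5, r6 → r4=0xb5
body[3] mov  r3, r0 → r3=0x8b
body[4] sub  r1, r6, #1 → r1=0xcd
body[5] mov  r1, r0 → r1=0x8b
body[6] add  r5, r6, r2 → r5=0x51
epilogue: pop r3=0x1f, sp=0x79
epilogue: pop r0=0x35, sp=0x7a
r2 is caller-saved → body value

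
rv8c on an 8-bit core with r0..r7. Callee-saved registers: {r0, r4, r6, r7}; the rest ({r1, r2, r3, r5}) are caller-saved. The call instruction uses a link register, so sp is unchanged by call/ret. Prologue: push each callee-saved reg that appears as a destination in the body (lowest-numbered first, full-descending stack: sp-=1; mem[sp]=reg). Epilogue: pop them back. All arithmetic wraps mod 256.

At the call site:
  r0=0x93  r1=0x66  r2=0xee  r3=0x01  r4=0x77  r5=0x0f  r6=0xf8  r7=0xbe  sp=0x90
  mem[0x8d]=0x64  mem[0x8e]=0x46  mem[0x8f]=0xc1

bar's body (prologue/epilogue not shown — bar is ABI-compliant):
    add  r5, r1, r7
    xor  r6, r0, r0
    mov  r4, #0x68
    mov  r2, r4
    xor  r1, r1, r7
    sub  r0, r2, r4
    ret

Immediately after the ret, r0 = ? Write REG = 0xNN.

prologue: push r0 → mem[0x8f]=0x93, sp=0x8f
prologue: push r4 → mem[0x8e]=0x77, sp=0x8e
prologue: push r6 → mem[0x8d]=0xf8, sp=0x8d
body[0] add  r5, r1, r7 → r5=0x24
body[1] xor  r6, r0, r0 → r6=0x00
body[2] mov  r4, #0x68 → r4=0x68
body[3] mov  r2, r4 → r2=0x68
body[4] xor  r1, r1, r7 → r1=0xd8
body[5] sub  r0, r2, r4 → r0=0x00
epilogue: pop r6=0xf8, sp=0x8e
epilogue: pop r4=0x77, sp=0x8f
epilogue: pop r0=0x93, sp=0x90
r0 is callee-saved → restored

REG = 0x93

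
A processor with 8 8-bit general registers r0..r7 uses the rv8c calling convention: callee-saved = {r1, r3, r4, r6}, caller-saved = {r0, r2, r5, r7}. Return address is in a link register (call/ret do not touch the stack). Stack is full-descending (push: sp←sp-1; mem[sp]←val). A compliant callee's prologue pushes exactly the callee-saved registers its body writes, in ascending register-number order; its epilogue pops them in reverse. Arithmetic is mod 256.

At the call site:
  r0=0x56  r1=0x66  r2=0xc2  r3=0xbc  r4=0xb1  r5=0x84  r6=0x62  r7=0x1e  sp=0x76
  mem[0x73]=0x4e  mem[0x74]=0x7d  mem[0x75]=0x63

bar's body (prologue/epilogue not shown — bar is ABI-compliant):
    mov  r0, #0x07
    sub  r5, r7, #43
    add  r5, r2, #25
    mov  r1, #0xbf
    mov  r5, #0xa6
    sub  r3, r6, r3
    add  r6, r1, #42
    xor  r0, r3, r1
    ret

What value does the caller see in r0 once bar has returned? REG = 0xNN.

REG = 0x19

prologue: push r1 → mem[0x75]=0x66, sp=0x75
prologue: push r3 → mem[0x74]=0xbc, sp=0x74
prologue: push r6 → mem[0x73]=0x62, sp=0x73
body[0] mov  r0, #0x07 → r0=0x07
body[1] sub  r5, r7, #43 → r5=0xf3
body[2] add  r5, r2, #25 → r5=0xdb
body[3] mov  r1, #0xbf → r1=0xbf
body[4] mov  r5, #0xa6 → r5=0xa6
body[5] sub  r3, r6, r3 → r3=0xa6
body[6] add  r6, r1, #42 → r6=0xe9
body[7] xor  r0, r3, r1 → r0=0x19
epilogue: pop r6=0x62, sp=0x74
epilogue: pop r3=0xbc, sp=0x75
epilogue: pop r1=0x66, sp=0x76
r0 is caller-saved → body value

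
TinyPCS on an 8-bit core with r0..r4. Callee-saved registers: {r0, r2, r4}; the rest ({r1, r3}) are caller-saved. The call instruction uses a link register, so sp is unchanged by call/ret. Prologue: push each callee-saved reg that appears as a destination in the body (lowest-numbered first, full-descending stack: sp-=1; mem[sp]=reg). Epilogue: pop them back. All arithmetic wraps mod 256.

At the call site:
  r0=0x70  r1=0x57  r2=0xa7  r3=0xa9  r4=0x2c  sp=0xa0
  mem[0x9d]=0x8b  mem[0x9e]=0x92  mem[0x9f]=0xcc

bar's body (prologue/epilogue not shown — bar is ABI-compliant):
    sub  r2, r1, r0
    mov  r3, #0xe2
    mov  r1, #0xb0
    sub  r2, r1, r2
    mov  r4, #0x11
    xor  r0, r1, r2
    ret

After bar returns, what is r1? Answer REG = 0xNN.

REG = 0xb0

prologue: push r0 → mem[0x9f]=0x70, sp=0x9f
prologue: push r2 → mem[0x9e]=0xa7, sp=0x9e
prologue: push r4 → mem[0x9d]=0x2c, sp=0x9d
body[0] sub  r2, r1, r0 → r2=0xe7
body[1] mov  r3, #0xe2 → r3=0xe2
body[2] mov  r1, #0xb0 → r1=0xb0
body[3] sub  r2, r1, r2 → r2=0xc9
body[4] mov  r4, #0x11 → r4=0x11
body[5] xor  r0, r1, r2 → r0=0x79
epilogue: pop r4=0x2c, sp=0x9e
epilogue: pop r2=0xa7, sp=0x9f
epilogue: pop r0=0x70, sp=0xa0
r1 is caller-saved → body value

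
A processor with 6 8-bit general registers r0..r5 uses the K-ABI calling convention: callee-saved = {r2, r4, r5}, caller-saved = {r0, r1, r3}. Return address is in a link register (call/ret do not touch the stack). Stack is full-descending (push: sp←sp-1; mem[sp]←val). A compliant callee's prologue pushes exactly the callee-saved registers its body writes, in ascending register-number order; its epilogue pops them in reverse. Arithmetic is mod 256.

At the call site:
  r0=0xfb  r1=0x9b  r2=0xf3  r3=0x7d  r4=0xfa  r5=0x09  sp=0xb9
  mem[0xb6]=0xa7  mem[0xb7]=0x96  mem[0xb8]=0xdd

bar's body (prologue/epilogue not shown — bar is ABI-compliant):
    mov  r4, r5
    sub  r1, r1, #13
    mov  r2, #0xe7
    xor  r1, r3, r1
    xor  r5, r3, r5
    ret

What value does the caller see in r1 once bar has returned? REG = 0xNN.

prologue: push r2 → mem[0xb8]=0xf3, sp=0xb8
prologue: push r4 → mem[0xb7]=0xfa, sp=0xb7
prologue: push r5 → mem[0xb6]=0x09, sp=0xb6
body[0] mov  r4, r5 → r4=0x09
body[1] sub  r1, r1, #13 → r1=0x8e
body[2] mov  r2, #0xe7 → r2=0xe7
body[3] xor  r1, r3, r1 → r1=0xf3
body[4] xor  r5, r3, r5 → r5=0x74
epilogue: pop r5=0x09, sp=0xb7
epilogue: pop r4=0xfa, sp=0xb8
epilogue: pop r2=0xf3, sp=0xb9
r1 is caller-saved → body value

REG = 0xf3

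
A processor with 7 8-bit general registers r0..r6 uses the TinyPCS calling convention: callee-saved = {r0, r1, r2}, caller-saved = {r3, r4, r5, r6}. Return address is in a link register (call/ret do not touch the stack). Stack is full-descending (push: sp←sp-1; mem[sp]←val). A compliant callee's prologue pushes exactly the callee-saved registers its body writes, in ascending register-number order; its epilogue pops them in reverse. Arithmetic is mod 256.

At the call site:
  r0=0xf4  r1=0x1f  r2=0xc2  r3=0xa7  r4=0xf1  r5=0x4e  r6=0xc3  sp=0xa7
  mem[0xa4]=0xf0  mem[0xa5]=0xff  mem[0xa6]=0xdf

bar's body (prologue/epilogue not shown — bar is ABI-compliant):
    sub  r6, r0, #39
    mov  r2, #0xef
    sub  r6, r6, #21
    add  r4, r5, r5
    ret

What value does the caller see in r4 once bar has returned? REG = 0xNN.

prologue: push r2 -> mem[0xa6]=0xc2, sp=0xa6
body[0] sub  r6, r0, #39 -> r6=0xcd
body[1] mov  r2, #0xef -> r2=0xef
body[2] sub  r6, r6, #21 -> r6=0xb8
body[3] add  r4, r5, r5 -> r4=0x9c
epilogue: pop r2=0xc2, sp=0xa7
r4 is caller-saved -> body value

REG = 0x9c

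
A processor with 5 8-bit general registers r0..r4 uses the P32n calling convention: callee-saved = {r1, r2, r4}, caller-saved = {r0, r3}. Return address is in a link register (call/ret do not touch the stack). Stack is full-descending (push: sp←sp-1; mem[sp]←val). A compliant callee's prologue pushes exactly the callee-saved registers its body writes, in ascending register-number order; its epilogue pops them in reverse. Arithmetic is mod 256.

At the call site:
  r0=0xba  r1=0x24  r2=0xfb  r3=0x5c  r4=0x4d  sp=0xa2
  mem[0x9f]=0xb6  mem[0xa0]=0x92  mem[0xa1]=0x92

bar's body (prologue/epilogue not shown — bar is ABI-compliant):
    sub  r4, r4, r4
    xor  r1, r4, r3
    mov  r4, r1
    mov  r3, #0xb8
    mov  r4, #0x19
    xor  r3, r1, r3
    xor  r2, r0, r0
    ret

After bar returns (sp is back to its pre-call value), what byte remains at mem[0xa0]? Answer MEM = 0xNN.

prologue: push r1 -> mem[0xa1]=0x24, sp=0xa1
prologue: push r2 -> mem[0xa0]=0xfb, sp=0xa0
prologue: push r4 -> mem[0x9f]=0x4d, sp=0x9f
body[0] sub  r4, r4, r4 -> r4=0x00
body[1] xor  r1, r4, r3 -> r1=0x5c
body[2] mov  r4, r1 -> r4=0x5c
body[3] mov  r3, #0xb8 -> r3=0xb8
body[4] mov  r4, #0x19 -> r4=0x19
body[5] xor  r3, r1, r3 -> r3=0xe4
body[6] xor  r2, r0, r0 -> r2=0x00
epilogue: pop r4=0x4d, sp=0xa0
epilogue: pop r2=0xfb, sp=0xa1
epilogue: pop r1=0x24, sp=0xa2
prologue pushed ['r1', 'r2', 'r4'] at ['0xa1', '0xa0', '0x9f']

MEM = 0xfb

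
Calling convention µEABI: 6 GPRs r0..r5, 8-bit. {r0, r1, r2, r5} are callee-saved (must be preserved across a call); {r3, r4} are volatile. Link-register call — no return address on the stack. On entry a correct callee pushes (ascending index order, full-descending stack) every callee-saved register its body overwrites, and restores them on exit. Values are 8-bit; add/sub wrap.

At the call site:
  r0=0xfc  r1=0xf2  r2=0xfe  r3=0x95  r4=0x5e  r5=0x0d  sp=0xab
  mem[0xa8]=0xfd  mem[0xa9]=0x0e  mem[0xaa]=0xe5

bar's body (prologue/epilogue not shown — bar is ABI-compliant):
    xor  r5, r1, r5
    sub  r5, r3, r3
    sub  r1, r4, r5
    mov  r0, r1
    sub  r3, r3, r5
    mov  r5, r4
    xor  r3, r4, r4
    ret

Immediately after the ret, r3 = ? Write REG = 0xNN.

prologue: push r0 -> mem[0xaa]=0xfc, sp=0xaa
prologue: push r1 -> mem[0xa9]=0xf2, sp=0xa9
prologue: push r5 -> mem[0xa8]=0x0d, sp=0xa8
body[0] xor  r5, r1, r5 -> r5=0xff
body[1] sub  r5, r3, r3 -> r5=0x00
body[2] sub  r1, r4, r5 -> r1=0x5e
body[3] mov  r0, r1 -> r0=0x5e
body[4] sub  r3, r3, r5 -> r3=0x95
body[5] mov  r5, r4 -> r5=0x5e
body[6] xor  r3, r4, r4 -> r3=0x00
epilogue: pop r5=0x0d, sp=0xa9
epilogue: pop r1=0xf2, sp=0xaa
epilogue: pop r0=0xfc, sp=0xab
r3 is caller-saved -> body value

REG = 0x00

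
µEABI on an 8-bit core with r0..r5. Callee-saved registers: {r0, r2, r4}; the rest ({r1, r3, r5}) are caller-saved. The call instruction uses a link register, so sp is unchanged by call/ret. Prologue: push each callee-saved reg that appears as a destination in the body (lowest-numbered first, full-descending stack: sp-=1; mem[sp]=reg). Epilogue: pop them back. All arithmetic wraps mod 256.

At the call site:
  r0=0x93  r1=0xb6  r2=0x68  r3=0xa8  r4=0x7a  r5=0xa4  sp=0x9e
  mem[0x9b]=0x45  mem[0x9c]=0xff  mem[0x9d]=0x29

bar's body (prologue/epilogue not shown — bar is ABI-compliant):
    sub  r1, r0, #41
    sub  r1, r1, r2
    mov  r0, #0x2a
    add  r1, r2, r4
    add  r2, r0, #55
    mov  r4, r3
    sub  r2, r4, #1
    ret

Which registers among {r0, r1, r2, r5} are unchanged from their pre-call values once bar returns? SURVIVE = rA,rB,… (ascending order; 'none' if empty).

prologue: push r0 → mem[0x9d]=0x93, sp=0x9d
prologue: push r2 → mem[0x9c]=0x68, sp=0x9c
prologue: push r4 → mem[0x9b]=0x7a, sp=0x9b
body[0] sub  r1, r0, #41 → r1=0x6a
body[1] sub  r1, r1, r2 → r1=0x02
body[2] mov  r0, #0x2a → r0=0x2a
body[3] add  r1, r2, r4 → r1=0xe2
body[4] add  r2, r0, #55 → r2=0x61
body[5] mov  r4, r3 → r4=0xa8
body[6] sub  r2, r4, #1 → r2=0xa7
epilogue: pop r4=0x7a, sp=0x9c
epilogue: pop r2=0x68, sp=0x9d
epilogue: pop r0=0x93, sp=0x9e
r0: callee-saved, written=True
r1: caller-saved, written=True
r2: callee-saved, written=True
r5: caller-saved, written=False

SURVIVE = r0,r2,r5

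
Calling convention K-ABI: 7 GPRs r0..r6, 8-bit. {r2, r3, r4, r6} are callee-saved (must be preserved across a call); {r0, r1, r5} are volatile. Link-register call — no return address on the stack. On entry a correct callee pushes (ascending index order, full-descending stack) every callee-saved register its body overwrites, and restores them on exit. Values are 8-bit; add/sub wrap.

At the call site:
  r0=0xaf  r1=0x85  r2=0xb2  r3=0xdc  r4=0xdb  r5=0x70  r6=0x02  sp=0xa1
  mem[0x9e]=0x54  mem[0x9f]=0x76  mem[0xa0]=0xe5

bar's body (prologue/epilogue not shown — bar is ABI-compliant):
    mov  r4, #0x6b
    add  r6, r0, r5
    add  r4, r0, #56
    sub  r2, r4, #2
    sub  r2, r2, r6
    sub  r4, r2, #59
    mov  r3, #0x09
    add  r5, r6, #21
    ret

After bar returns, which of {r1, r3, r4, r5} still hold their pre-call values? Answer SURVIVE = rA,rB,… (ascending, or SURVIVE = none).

prologue: push r2 → mem[0xa0]=0xb2, sp=0xa0
prologue: push r3 → mem[0x9f]=0xdc, sp=0x9f
prologue: push r4 → mem[0x9e]=0xdb, sp=0x9e
prologue: push r6 → mem[0x9d]=0x02, sp=0x9d
body[0] mov  r4, #0x6b → r4=0x6b
body[1] add  r6, r0, r5 → r6=0x1f
body[2] add  r4, r0, #56 → r4=0xe7
body[3] sub  r2, r4, #2 → r2=0xe5
body[4] sub  r2, r2, r6 → r2=0xc6
body[5] sub  r4, r2, #59 → r4=0x8b
body[6] mov  r3, #0x09 → r3=0x09
body[7] add  r5, r6, #21 → r5=0x34
epilogue: pop r6=0x02, sp=0x9e
epilogue: pop r4=0xdb, sp=0x9f
epilogue: pop r3=0xdc, sp=0xa0
epilogue: pop r2=0xb2, sp=0xa1
r1: caller-saved, written=False
r3: callee-saved, written=True
r4: callee-saved, written=True
r5: caller-saved, written=True

SURVIVE = r1,r3,r4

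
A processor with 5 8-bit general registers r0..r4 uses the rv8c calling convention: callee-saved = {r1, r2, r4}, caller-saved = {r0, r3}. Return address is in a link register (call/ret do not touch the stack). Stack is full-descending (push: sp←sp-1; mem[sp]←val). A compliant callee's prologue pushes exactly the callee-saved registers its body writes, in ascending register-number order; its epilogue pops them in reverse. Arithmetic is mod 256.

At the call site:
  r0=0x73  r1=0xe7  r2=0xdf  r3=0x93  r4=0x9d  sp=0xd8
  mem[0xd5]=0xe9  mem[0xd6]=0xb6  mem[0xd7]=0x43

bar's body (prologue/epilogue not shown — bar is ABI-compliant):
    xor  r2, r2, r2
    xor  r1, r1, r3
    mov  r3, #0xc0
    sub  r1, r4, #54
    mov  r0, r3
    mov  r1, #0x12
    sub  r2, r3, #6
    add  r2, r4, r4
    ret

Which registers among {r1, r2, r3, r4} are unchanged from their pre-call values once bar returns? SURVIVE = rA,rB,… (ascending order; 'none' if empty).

SURVIVE = r1,r2,r4

prologue: push r1 -> mem[0xd7]=0xe7, sp=0xd7
prologue: push r2 -> mem[0xd6]=0xdf, sp=0xd6
body[0] xor  r2, r2, r2 -> r2=0x00
body[1] xor  r1, r1, r3 -> r1=0x74
body[2] mov  r3, #0xc0 -> r3=0xc0
body[3] sub  r1, r4, #54 -> r1=0x67
body[4] mov  r0, r3 -> r0=0xc0
body[5] mov  r1, #0x12 -> r1=0x12
body[6] sub  r2, r3, #6 -> r2=0xba
body[7] add  r2, r4, r4 -> r2=0x3a
epilogue: pop r2=0xdf, sp=0xd7
epilogue: pop r1=0xe7, sp=0xd8
r1: callee-saved, written=True
r2: callee-saved, written=True
r3: caller-saved, written=True
r4: callee-saved, written=False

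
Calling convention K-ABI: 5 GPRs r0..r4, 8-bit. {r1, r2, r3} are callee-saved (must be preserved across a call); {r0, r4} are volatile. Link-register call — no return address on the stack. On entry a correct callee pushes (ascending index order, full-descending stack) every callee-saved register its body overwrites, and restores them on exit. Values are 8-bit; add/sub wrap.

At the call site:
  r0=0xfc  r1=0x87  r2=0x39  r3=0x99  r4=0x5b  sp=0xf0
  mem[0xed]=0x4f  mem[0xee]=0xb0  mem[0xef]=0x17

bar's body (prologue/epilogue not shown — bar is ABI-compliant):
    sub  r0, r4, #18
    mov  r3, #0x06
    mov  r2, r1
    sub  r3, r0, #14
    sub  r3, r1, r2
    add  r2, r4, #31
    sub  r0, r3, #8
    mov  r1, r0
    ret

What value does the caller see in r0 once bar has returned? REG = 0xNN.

prologue: push r1 → mem[0xef]=0x87, sp=0xef
prologue: push r2 → mem[0xee]=0x39, sp=0xee
prologue: push r3 → mem[0xed]=0x99, sp=0xed
body[0] sub  r0, r4, #18 → r0=0x49
body[1] mov  r3, #0x06 → r3=0x06
body[2] mov  r2, r1 → r2=0x87
body[3] sub  r3, r0, #14 → r3=0x3b
body[4] sub  r3, r1, r2 → r3=0x00
body[5] add  r2, r4, #31 → r2=0x7a
body[6] sub  r0, r3, #8 → r0=0xf8
body[7] mov  r1, r0 → r1=0xf8
epilogue: pop r3=0x99, sp=0xee
epilogue: pop r2=0x39, sp=0xef
epilogue: pop r1=0x87, sp=0xf0
r0 is caller-saved → body value

REG = 0xf8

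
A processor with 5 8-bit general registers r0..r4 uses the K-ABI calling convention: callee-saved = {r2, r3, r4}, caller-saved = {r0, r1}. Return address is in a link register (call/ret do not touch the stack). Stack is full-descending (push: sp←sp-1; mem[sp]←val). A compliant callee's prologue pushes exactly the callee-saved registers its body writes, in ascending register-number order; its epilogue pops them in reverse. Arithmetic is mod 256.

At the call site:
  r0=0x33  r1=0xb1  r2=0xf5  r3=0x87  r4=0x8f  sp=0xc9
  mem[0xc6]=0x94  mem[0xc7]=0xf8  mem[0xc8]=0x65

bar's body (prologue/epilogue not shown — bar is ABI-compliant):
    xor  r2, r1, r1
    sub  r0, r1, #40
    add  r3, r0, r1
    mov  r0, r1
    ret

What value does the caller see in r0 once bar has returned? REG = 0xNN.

REG = 0xb1

prologue: push r2 -> mem[0xc8]=0xf5, sp=0xc8
prologue: push r3 -> mem[0xc7]=0x87, sp=0xc7
body[0] xor  r2, r1, r1 -> r2=0x00
body[1] sub  r0, r1, #40 -> r0=0x89
body[2] add  r3, r0, r1 -> r3=0x3a
body[3] mov  r0, r1 -> r0=0xb1
epilogue: pop r3=0x87, sp=0xc8
epilogue: pop r2=0xf5, sp=0xc9
r0 is caller-saved -> body value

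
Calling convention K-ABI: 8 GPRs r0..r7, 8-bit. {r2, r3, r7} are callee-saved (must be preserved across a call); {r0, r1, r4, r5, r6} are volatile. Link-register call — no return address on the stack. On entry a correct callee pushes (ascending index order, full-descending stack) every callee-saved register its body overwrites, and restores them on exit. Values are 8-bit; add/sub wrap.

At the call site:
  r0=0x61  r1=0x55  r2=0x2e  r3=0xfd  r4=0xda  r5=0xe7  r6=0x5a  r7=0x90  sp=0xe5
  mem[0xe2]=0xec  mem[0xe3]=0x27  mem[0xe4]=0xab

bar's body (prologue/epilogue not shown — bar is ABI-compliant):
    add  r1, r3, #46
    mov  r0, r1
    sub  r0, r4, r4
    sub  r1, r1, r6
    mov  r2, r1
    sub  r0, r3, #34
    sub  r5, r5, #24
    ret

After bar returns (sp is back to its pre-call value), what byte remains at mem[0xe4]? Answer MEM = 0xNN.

MEM = 0x2e

prologue: push r2 -> mem[0xe4]=0x2e, sp=0xe4
body[0] add  r1, r3, #46 -> r1=0x2b
body[1] mov  r0, r1 -> r0=0x2b
body[2] sub  r0, r4, r4 -> r0=0x00
body[3] sub  r1, r1, r6 -> r1=0xd1
body[4] mov  r2, r1 -> r2=0xd1
body[5] sub  r0, r3, #34 -> r0=0xdb
body[6] sub  r5, r5, #24 -> r5=0xcf
epilogue: pop r2=0x2e, sp=0xe5
prologue pushed ['r2'] at ['0xe4']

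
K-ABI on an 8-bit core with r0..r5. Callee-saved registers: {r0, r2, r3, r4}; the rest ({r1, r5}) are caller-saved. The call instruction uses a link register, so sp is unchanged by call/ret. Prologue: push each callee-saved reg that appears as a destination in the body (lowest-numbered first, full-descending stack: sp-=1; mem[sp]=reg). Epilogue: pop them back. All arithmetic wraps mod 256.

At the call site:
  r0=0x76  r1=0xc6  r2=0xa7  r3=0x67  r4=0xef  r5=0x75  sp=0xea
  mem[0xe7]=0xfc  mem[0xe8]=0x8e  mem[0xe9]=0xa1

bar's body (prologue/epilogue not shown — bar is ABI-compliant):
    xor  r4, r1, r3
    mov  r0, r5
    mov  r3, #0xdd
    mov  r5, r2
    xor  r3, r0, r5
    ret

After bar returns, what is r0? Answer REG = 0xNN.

prologue: push r0 → mem[0xe9]=0x76, sp=0xe9
prologue: push r3 → mem[0xe8]=0x67, sp=0xe8
prologue: push r4 → mem[0xe7]=0xef, sp=0xe7
body[0] xor  r4, r1, r3 → r4=0xa1
body[1] mov  r0, r5 → r0=0x75
body[2] mov  r3, #0xdd → r3=0xdd
body[3] mov  r5, r2 → r5=0xa7
body[4] xor  r3, r0, r5 → r3=0xd2
epilogue: pop r4=0xef, sp=0xe8
epilogue: pop r3=0x67, sp=0xe9
epilogue: pop r0=0x76, sp=0xea
r0 is callee-saved → restored

REG = 0x76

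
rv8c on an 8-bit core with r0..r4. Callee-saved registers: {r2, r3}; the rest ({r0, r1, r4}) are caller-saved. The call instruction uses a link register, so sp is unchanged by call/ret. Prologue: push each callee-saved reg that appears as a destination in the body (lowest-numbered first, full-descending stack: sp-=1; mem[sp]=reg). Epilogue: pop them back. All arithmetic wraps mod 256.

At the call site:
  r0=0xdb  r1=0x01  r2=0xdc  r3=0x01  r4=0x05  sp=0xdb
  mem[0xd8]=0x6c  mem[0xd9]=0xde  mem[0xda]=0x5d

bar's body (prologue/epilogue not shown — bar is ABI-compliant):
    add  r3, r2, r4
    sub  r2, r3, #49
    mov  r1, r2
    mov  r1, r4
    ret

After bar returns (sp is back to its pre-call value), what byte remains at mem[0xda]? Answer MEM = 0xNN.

MEM = 0xdc

prologue: push r2 -> mem[0xda]=0xdc, sp=0xda
prologue: push r3 -> mem[0xd9]=0x01, sp=0xd9
body[0] add  r3, r2, r4 -> r3=0xe1
body[1] sub  r2, r3, #49 -> r2=0xb0
body[2] mov  r1, r2 -> r1=0xb0
body[3] mov  r1, r4 -> r1=0x05
epilogue: pop r3=0x01, sp=0xda
epilogue: pop r2=0xdc, sp=0xdb
prologue pushed ['r2', 'r3'] at ['0xda', '0xd9']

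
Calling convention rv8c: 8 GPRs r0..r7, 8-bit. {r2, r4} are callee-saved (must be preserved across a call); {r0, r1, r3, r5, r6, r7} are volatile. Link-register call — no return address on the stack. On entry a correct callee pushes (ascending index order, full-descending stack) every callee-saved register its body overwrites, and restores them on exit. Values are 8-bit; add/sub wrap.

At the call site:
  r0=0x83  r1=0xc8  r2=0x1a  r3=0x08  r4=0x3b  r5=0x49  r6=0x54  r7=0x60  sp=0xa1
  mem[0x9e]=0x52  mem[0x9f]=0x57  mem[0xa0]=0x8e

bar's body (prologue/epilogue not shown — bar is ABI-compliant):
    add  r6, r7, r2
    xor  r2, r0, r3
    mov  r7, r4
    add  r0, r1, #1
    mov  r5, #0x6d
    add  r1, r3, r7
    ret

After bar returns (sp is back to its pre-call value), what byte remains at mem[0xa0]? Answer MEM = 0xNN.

prologue: push r2 -> mem[0xa0]=0x1a, sp=0xa0
body[0] add  r6, r7, r2 -> r6=0x7a
body[1] xor  r2, r0, r3 -> r2=0x8b
body[2] mov  r7, r4 -> r7=0x3b
body[3] add  r0, r1, #1 -> r0=0xc9
body[4] mov  r5, #0x6d -> r5=0x6d
body[5] add  r1, r3, r7 -> r1=0x43
epilogue: pop r2=0x1a, sp=0xa1
prologue pushed ['r2'] at ['0xa0']

MEM = 0x1a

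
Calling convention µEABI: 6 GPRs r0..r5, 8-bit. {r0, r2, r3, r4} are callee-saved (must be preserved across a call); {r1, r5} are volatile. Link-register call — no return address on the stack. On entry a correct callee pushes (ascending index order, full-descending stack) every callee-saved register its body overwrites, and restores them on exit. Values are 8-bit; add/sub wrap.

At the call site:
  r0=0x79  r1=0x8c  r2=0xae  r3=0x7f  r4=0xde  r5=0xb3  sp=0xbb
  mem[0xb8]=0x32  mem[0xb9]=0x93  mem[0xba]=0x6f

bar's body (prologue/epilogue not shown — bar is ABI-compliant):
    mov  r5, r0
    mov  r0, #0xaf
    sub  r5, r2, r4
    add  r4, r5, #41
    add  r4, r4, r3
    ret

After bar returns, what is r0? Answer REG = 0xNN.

REG = 0x79

prologue: push r0 → mem[0xba]=0x79, sp=0xba
prologue: push r4 → mem[0xb9]=0xde, sp=0xb9
body[0] mov  r5, r0 → r5=0x79
body[1] mov  r0, #0xaf → r0=0xaf
body[2] sub  r5, r2, r4 → r5=0xd0
body[3] add  r4, r5, #41 → r4=0xf9
body[4] add  r4, r4, r3 → r4=0x78
epilogue: pop r4=0xde, sp=0xba
epilogue: pop r0=0x79, sp=0xbb
r0 is callee-saved → restored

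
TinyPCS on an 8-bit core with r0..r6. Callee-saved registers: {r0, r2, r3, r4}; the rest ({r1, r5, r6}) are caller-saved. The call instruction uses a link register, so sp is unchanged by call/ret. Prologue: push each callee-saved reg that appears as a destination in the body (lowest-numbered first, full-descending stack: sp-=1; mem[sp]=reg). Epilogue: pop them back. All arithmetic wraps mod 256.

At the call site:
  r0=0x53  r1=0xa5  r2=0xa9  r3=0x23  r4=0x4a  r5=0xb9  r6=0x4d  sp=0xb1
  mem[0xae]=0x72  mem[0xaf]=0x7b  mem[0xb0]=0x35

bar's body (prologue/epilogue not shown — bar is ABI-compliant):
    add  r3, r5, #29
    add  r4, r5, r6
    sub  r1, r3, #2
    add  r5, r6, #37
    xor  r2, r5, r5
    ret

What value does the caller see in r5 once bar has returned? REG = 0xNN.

REG = 0x72

prologue: push r2 -> mem[0xb0]=0xa9, sp=0xb0
prologue: push r3 -> mem[0xaf]=0x23, sp=0xaf
prologue: push r4 -> mem[0xae]=0x4a, sp=0xae
body[0] add  r3, r5, #29 -> r3=0xd6
body[1] add  r4, r5, r6 -> r4=0x06
body[2] sub  r1, r3, #2 -> r1=0xd4
body[3] add  r5, r6, #37 -> r5=0x72
body[4] xor  r2, r5, r5 -> r2=0x00
epilogue: pop r4=0x4a, sp=0xaf
epilogue: pop r3=0x23, sp=0xb0
epilogue: pop r2=0xa9, sp=0xb1
r5 is caller-saved -> body value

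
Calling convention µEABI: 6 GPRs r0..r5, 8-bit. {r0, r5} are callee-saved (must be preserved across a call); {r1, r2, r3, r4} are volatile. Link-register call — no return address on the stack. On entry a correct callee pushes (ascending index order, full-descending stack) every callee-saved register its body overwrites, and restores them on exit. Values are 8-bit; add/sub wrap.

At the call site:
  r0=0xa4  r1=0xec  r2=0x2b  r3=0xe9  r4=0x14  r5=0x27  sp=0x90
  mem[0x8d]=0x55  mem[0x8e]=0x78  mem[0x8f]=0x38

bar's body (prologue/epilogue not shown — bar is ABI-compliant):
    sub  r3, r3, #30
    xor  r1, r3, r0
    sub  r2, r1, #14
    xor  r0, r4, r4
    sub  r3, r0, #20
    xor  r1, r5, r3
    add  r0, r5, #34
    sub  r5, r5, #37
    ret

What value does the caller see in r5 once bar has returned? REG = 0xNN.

REG = 0x27

prologue: push r0 -> mem[0x8f]=0xa4, sp=0x8f
prologue: push r5 -> mem[0x8e]=0x27, sp=0x8e
body[0] sub  r3, r3, #30 -> r3=0xcb
body[1] xor  r1, r3, r0 -> r1=0x6f
body[2] sub  r2, r1, #14 -> r2=0x61
body[3] xor  r0, r4, r4 -> r0=0x00
body[4] sub  r3, r0, #20 -> r3=0xec
body[5] xor  r1, r5, r3 -> r1=0xcb
body[6] add  r0, r5, #34 -> r0=0x49
body[7] sub  r5, r5, #37 -> r5=0x02
epilogue: pop r5=0x27, sp=0x8f
epilogue: pop r0=0xa4, sp=0x90
r5 is callee-saved -> restored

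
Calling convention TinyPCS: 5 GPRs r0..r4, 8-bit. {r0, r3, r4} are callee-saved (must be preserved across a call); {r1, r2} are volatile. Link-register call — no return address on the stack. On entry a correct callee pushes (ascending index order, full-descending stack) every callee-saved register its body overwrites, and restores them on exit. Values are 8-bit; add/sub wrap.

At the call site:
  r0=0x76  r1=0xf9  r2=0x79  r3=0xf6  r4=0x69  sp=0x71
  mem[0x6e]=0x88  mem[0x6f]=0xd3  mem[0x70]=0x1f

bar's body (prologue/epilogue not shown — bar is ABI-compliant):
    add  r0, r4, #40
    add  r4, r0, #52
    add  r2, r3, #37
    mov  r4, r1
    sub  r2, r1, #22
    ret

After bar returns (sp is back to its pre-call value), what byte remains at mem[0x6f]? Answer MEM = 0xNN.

MEM = 0x69

prologue: push r0 -> mem[0x70]=0x76, sp=0x70
prologue: push r4 -> mem[0x6f]=0x69, sp=0x6f
body[0] add  r0, r4, #40 -> r0=0x91
body[1] add  r4, r0, #52 -> r4=0xc5
body[2] add  r2, r3, #37 -> r2=0x1b
body[3] mov  r4, r1 -> r4=0xf9
body[4] sub  r2, r1, #22 -> r2=0xe3
epilogue: pop r4=0x69, sp=0x70
epilogue: pop r0=0x76, sp=0x71
prologue pushed ['r0', 'r4'] at ['0x70', '0x6f']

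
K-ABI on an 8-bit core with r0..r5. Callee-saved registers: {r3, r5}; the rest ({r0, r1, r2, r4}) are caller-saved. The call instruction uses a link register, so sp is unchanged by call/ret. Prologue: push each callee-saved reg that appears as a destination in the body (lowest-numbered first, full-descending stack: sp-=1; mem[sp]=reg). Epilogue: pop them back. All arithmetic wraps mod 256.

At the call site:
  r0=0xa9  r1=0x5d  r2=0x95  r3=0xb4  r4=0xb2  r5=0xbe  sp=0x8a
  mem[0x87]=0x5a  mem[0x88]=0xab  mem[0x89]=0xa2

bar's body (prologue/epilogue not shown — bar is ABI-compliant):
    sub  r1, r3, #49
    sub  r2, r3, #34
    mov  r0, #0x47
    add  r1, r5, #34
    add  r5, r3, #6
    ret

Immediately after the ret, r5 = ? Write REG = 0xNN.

prologue: push r5 -> mem[0x89]=0xbe, sp=0x89
body[0] sub  r1, r3, #49 -> r1=0x83
body[1] sub  r2, r3, #34 -> r2=0x92
body[2] mov  r0, #0x47 -> r0=0x47
body[3] add  r1, r5, #34 -> r1=0xe0
body[4] add  r5, r3, #6 -> r5=0xba
epilogue: pop r5=0xbe, sp=0x8a
r5 is callee-saved -> restored

REG = 0xbe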